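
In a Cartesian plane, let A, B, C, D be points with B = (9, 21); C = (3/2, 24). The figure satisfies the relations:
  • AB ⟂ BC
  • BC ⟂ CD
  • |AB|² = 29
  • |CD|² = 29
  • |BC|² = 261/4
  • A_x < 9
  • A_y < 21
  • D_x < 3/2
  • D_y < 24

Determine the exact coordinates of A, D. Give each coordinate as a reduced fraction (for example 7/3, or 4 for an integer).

A = (7, 16)
D = (-1/2, 19)

1. A_x = 7  [[AB ⟂ BC ⇒ 15/2x-3y-9/2=0] ∩ [|A−(9, 21)|²=29]]
2. A_y = 16  [[AB ⟂ BC ⇒ 15/2x-3y-9/2=0] ∩ [|A−(9, 21)|²=29]]
   so A = (7, 16)
3. D_x = -1/2  [[BC ⟂ CD ⇒ -15/2x+3y-243/4=0] ∩ [|D−(3/2, 24)|²=29]]
4. D_y = 19  [[BC ⟂ CD ⇒ -15/2x+3y-243/4=0] ∩ [|D−(3/2, 24)|²=29]]
   so D = (-1/2, 19)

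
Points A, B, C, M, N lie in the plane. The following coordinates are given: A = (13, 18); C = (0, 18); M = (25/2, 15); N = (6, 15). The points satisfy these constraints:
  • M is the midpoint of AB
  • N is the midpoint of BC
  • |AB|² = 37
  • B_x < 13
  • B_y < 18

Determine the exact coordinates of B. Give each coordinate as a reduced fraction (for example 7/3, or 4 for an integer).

1. B_x = 12  [B = 2·M−A = 2·(25/2, 15)−(13, 18)]
2. B_y = 12  [B = 2·M−A = 2·(25/2, 15)−(13, 18)]
   so B = (12, 12)

B = (12, 12)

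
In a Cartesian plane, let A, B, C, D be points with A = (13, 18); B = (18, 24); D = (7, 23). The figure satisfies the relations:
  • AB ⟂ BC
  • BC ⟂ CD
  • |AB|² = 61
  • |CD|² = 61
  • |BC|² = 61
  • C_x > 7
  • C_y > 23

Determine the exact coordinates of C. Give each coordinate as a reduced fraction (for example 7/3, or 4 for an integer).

C = (12, 29)

1. C_x = 12  [[AB ⟂ BC ⇒ 5x+6y-234=0] ∩ [|C−(7, 23)|²=61]]
2. C_y = 29  [[AB ⟂ BC ⇒ 5x+6y-234=0] ∩ [|C−(7, 23)|²=61]]
   so C = (12, 29)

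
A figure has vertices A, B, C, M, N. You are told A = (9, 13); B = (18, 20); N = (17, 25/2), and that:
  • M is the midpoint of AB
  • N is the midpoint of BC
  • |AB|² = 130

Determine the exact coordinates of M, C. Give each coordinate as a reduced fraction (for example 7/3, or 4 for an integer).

M = (27/2, 33/2)
C = (16, 5)

1. M_x = 27/2  [2·M = A+B = (9, 13)+(18, 20)]
2. M_y = 33/2  [2·M = A+B = (9, 13)+(18, 20)]
   so M = (27/2, 33/2)
3. C_x = 16  [C = 2·N−B = 2·(17, 25/2)−(18, 20)]
4. C_y = 5  [C = 2·N−B = 2·(17, 25/2)−(18, 20)]
   so C = (16, 5)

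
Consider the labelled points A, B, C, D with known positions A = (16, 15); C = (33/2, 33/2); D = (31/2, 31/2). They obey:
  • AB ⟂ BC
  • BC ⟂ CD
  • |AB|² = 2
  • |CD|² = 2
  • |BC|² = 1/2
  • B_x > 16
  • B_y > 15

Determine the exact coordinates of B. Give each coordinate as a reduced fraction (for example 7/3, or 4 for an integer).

1. B_x = 17  [[BC ⟂ CD ⇒ 1x+1y-33=0] ∩ [|B−(16, 15)|²=2]]
2. B_y = 16  [[BC ⟂ CD ⇒ 1x+1y-33=0] ∩ [|B−(16, 15)|²=2]]
   so B = (17, 16)

B = (17, 16)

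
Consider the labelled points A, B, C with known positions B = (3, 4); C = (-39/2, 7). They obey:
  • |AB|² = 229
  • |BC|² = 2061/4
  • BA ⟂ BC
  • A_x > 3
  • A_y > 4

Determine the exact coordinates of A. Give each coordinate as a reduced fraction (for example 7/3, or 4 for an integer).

A = (5, 19)

1. A_x = 5  [[BA ⟂ BC ⇒ -45/2x+3y+111/2=0] ∩ [|A−(3, 4)|²=229]]
2. A_y = 19  [[BA ⟂ BC ⇒ -45/2x+3y+111/2=0] ∩ [|A−(3, 4)|²=229]]
   so A = (5, 19)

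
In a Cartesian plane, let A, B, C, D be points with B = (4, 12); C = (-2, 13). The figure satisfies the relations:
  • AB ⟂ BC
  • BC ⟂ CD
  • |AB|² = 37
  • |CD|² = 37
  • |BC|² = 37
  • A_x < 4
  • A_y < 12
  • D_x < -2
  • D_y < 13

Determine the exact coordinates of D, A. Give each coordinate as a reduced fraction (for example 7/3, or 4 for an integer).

1. D_x = -3  [[BC ⟂ CD ⇒ -6x+1y-25=0] ∩ [|D−(-2, 13)|²=37]]
2. D_y = 7  [[BC ⟂ CD ⇒ -6x+1y-25=0] ∩ [|D−(-2, 13)|²=37]]
   so D = (-3, 7)
3. A_x = 3  [[AB ⟂ BC ⇒ 6x-1y-12=0] ∩ [|A−(4, 12)|²=37]]
4. A_y = 6  [[AB ⟂ BC ⇒ 6x-1y-12=0] ∩ [|A−(4, 12)|²=37]]
   so A = (3, 6)

D = (-3, 7)
A = (3, 6)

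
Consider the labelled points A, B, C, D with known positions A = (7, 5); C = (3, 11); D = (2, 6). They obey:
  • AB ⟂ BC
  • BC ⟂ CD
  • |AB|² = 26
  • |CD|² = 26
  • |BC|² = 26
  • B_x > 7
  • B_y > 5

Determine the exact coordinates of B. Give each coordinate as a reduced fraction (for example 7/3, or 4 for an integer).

B = (8, 10)

1. B_x = 8  [[BC ⟂ CD ⇒ 1x+5y-58=0] ∩ [|B−(7, 5)|²=26]]
2. B_y = 10  [[BC ⟂ CD ⇒ 1x+5y-58=0] ∩ [|B−(7, 5)|²=26]]
   so B = (8, 10)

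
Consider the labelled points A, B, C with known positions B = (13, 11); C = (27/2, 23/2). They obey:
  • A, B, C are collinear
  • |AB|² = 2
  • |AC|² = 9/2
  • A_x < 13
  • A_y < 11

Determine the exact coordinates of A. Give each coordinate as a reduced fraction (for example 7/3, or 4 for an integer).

A = (12, 10)

1. A_x = 12  [[A, B, C are collinear ⇒ -1/2x+1/2y+1=0] ∩ [|A−(13, 11)|²=2]]
2. A_y = 10  [[A, B, C are collinear ⇒ -1/2x+1/2y+1=0] ∩ [|A−(13, 11)|²=2]]
   so A = (12, 10)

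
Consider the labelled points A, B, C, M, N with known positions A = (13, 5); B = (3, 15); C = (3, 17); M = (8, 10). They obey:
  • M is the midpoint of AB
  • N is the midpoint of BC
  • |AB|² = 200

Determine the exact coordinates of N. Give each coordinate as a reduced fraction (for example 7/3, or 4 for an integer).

N = (3, 16)

1. N_x = 3  [2·N = B+C = (3, 15)+(3, 17)]
2. N_y = 16  [2·N = B+C = (3, 15)+(3, 17)]
   so N = (3, 16)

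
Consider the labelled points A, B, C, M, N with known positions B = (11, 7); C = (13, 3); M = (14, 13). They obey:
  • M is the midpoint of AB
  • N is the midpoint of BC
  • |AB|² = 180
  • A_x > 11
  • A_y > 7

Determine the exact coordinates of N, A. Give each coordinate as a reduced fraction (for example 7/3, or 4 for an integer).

1. A_x = 17  [A = 2·M−B = 2·(14, 13)−(11, 7)]
2. A_y = 19  [A = 2·M−B = 2·(14, 13)−(11, 7)]
   so A = (17, 19)
3. N_x = 12  [2·N = B+C = (11, 7)+(13, 3)]
4. N_y = 5  [2·N = B+C = (11, 7)+(13, 3)]
   so N = (12, 5)

N = (12, 5)
A = (17, 19)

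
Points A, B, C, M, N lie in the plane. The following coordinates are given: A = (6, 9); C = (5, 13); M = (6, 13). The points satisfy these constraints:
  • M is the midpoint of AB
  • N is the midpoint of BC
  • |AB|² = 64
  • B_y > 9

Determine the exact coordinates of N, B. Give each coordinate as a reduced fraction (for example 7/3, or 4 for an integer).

N = (11/2, 15)
B = (6, 17)

1. B_x = 6  [B = 2·M−A = 2·(6, 13)−(6, 9)]
2. B_y = 17  [B = 2·M−A = 2·(6, 13)−(6, 9)]
   so B = (6, 17)
3. N_x = 11/2  [2·N = B+C = (6, 17)+(5, 13)]
4. N_y = 15  [2·N = B+C = (6, 17)+(5, 13)]
   so N = (11/2, 15)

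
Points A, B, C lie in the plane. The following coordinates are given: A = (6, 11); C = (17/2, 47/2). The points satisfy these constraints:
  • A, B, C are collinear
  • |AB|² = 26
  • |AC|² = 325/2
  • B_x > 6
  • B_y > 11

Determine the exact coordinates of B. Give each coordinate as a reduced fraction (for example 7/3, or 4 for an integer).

1. B_x = 7  [[A, B, C are collinear ⇒ 25/2x-5/2y-95/2=0] ∩ [|B−(6, 11)|²=26]]
2. B_y = 16  [[A, B, C are collinear ⇒ 25/2x-5/2y-95/2=0] ∩ [|B−(6, 11)|²=26]]
   so B = (7, 16)

B = (7, 16)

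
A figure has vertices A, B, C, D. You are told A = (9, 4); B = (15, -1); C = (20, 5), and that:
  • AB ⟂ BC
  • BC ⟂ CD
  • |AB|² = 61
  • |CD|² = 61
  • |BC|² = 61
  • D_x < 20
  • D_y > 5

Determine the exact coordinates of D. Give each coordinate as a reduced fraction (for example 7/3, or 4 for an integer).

1. D_x = 14  [[BC ⟂ CD ⇒ 5x+6y-130=0] ∩ [|D−(20, 5)|²=61]]
2. D_y = 10  [[BC ⟂ CD ⇒ 5x+6y-130=0] ∩ [|D−(20, 5)|²=61]]
   so D = (14, 10)

D = (14, 10)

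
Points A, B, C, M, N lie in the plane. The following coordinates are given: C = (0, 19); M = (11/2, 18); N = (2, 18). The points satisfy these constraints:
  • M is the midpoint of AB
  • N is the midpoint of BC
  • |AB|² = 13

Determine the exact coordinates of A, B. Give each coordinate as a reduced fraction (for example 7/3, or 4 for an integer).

1. B_x = 4  [B = 2·N−C = 2·(2, 18)−(0, 19)]
2. B_y = 17  [B = 2·N−C = 2·(2, 18)−(0, 19)]
   so B = (4, 17)
3. A_x = 7  [A = 2·M−B = 2·(11/2, 18)−(4, 17)]
4. A_y = 19  [A = 2·M−B = 2·(11/2, 18)−(4, 17)]
   so A = (7, 19)

A = (7, 19)
B = (4, 17)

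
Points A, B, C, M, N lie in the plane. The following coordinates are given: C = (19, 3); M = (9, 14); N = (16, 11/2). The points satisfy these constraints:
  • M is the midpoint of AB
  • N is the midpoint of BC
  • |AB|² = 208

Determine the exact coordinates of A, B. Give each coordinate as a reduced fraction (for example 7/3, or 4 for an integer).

1. B_x = 13  [B = 2·N−C = 2·(16, 11/2)−(19, 3)]
2. B_y = 8  [B = 2·N−C = 2·(16, 11/2)−(19, 3)]
   so B = (13, 8)
3. A_x = 5  [A = 2·M−B = 2·(9, 14)−(13, 8)]
4. A_y = 20  [A = 2·M−B = 2·(9, 14)−(13, 8)]
   so A = (5, 20)

A = (5, 20)
B = (13, 8)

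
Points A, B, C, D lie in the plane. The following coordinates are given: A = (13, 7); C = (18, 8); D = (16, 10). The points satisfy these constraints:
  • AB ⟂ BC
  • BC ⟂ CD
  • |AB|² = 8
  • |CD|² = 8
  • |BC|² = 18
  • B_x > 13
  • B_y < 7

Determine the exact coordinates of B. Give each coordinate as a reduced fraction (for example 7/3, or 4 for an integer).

1. B_x = 15  [[BC ⟂ CD ⇒ 2x-2y-20=0] ∩ [|B−(13, 7)|²=8]]
2. B_y = 5  [[BC ⟂ CD ⇒ 2x-2y-20=0] ∩ [|B−(13, 7)|²=8]]
   so B = (15, 5)

B = (15, 5)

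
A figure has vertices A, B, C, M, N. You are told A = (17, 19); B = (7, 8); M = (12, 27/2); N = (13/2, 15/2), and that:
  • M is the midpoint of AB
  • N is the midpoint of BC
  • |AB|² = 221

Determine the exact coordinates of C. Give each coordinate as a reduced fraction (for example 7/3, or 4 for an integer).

1. C_x = 6  [C = 2·N−B = 2·(13/2, 15/2)−(7, 8)]
2. C_y = 7  [C = 2·N−B = 2·(13/2, 15/2)−(7, 8)]
   so C = (6, 7)

C = (6, 7)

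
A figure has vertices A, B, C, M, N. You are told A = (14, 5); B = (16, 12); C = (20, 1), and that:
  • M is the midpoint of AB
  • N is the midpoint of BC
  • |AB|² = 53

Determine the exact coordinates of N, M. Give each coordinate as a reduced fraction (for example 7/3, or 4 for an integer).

1. M_x = 15  [2·M = A+B = (14, 5)+(16, 12)]
2. M_y = 17/2  [2·M = A+B = (14, 5)+(16, 12)]
   so M = (15, 17/2)
3. N_x = 18  [2·N = B+C = (16, 12)+(20, 1)]
4. N_y = 13/2  [2·N = B+C = (16, 12)+(20, 1)]
   so N = (18, 13/2)

N = (18, 13/2)
M = (15, 17/2)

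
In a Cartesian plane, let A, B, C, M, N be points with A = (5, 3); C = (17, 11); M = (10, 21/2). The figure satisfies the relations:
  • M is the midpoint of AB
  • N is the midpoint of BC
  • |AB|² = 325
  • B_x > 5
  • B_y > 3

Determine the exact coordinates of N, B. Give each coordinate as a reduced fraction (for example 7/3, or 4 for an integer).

1. B_x = 15  [B = 2·M−A = 2·(10, 21/2)−(5, 3)]
2. B_y = 18  [B = 2·M−A = 2·(10, 21/2)−(5, 3)]
   so B = (15, 18)
3. N_x = 16  [2·N = B+C = (15, 18)+(17, 11)]
4. N_y = 29/2  [2·N = B+C = (15, 18)+(17, 11)]
   so N = (16, 29/2)

N = (16, 29/2)
B = (15, 18)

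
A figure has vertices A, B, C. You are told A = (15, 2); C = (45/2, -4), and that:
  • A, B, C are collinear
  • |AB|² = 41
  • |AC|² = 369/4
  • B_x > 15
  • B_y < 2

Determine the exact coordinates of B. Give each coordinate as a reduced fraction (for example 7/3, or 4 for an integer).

1. B_x = 20  [[A, B, C are collinear ⇒ -6x-15/2y+105=0] ∩ [|B−(15, 2)|²=41]]
2. B_y = -2  [[A, B, C are collinear ⇒ -6x-15/2y+105=0] ∩ [|B−(15, 2)|²=41]]
   so B = (20, -2)

B = (20, -2)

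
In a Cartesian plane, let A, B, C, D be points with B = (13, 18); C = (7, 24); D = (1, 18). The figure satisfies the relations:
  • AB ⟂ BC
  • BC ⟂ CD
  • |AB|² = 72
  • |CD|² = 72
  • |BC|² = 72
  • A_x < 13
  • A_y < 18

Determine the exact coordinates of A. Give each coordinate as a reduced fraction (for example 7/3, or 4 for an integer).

A = (7, 12)

1. A_x = 7  [[AB ⟂ BC ⇒ 6x-6y+30=0] ∩ [|A−(13, 18)|²=72]]
2. A_y = 12  [[AB ⟂ BC ⇒ 6x-6y+30=0] ∩ [|A−(13, 18)|²=72]]
   so A = (7, 12)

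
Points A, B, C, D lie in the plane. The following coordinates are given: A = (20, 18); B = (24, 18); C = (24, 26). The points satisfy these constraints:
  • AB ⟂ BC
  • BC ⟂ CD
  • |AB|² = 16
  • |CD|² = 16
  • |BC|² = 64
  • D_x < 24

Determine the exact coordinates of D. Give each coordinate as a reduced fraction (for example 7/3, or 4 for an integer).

1. D_x = 20  [[BC ⟂ CD ⇒ 8y-208=0] ∩ [|D−(24, 26)|²=16]]
2. D_y = 26  [[BC ⟂ CD ⇒ 8y-208=0] ∩ [|D−(24, 26)|²=16]]
   so D = (20, 26)

D = (20, 26)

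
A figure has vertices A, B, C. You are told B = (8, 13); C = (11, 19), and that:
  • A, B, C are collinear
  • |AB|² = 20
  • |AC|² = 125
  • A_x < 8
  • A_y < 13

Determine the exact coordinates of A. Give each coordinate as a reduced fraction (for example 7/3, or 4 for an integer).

1. A_x = 6  [[A, B, C are collinear ⇒ -6x+3y+9=0] ∩ [|A−(8, 13)|²=20]]
2. A_y = 9  [[A, B, C are collinear ⇒ -6x+3y+9=0] ∩ [|A−(8, 13)|²=20]]
   so A = (6, 9)

A = (6, 9)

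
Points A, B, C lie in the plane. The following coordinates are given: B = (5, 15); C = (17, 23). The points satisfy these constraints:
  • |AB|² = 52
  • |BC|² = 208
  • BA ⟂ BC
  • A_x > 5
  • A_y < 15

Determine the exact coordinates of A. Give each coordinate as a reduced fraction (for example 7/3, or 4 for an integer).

1. A_x = 9  [[BA ⟂ BC ⇒ 12x+8y-180=0] ∩ [|A−(5, 15)|²=52]]
2. A_y = 9  [[BA ⟂ BC ⇒ 12x+8y-180=0] ∩ [|A−(5, 15)|²=52]]
   so A = (9, 9)

A = (9, 9)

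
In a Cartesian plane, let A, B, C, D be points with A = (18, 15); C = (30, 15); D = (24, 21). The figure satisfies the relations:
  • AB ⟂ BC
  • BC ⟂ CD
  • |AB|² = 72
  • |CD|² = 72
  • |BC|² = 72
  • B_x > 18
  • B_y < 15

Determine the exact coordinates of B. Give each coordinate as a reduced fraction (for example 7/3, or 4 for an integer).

1. B_x = 24  [[BC ⟂ CD ⇒ 6x-6y-90=0] ∩ [|B−(18, 15)|²=72]]
2. B_y = 9  [[BC ⟂ CD ⇒ 6x-6y-90=0] ∩ [|B−(18, 15)|²=72]]
   so B = (24, 9)

B = (24, 9)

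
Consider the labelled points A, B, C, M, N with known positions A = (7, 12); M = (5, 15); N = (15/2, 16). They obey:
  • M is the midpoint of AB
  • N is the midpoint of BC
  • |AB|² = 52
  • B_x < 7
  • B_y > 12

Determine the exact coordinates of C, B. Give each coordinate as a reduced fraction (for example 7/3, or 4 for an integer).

C = (12, 14)
B = (3, 18)

1. B_x = 3  [B = 2·M−A = 2·(5, 15)−(7, 12)]
2. B_y = 18  [B = 2·M−A = 2·(5, 15)−(7, 12)]
   so B = (3, 18)
3. C_x = 12  [C = 2·N−B = 2·(15/2, 16)−(3, 18)]
4. C_y = 14  [C = 2·N−B = 2·(15/2, 16)−(3, 18)]
   so C = (12, 14)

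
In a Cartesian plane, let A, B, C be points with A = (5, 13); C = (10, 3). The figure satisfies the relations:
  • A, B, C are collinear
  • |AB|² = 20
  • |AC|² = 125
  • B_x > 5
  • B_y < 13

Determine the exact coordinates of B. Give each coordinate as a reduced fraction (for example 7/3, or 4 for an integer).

1. B_x = 7  [[A, B, C are collinear ⇒ -10x-5y+115=0] ∩ [|B−(5, 13)|²=20]]
2. B_y = 9  [[A, B, C are collinear ⇒ -10x-5y+115=0] ∩ [|B−(5, 13)|²=20]]
   so B = (7, 9)

B = (7, 9)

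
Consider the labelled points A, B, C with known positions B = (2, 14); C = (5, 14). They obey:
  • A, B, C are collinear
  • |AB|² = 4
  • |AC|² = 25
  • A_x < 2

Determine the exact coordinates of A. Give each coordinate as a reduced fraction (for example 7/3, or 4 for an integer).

1. A_x = 0  [[A, B, C are collinear ⇒ 3y-42=0] ∩ [|A−(2, 14)|²=4]]
2. A_y = 14  [[A, B, C are collinear ⇒ 3y-42=0] ∩ [|A−(2, 14)|²=4]]
   so A = (0, 14)

A = (0, 14)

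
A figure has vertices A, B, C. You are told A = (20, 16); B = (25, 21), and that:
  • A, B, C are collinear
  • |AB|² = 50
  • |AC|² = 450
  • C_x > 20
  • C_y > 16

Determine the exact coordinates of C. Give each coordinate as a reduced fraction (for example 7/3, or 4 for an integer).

1. C_x = 35  [[A, B, C are collinear ⇒ -5x+5y+20=0] ∩ [|C−(20, 16)|²=450]]
2. C_y = 31  [[A, B, C are collinear ⇒ -5x+5y+20=0] ∩ [|C−(20, 16)|²=450]]
   so C = (35, 31)

C = (35, 31)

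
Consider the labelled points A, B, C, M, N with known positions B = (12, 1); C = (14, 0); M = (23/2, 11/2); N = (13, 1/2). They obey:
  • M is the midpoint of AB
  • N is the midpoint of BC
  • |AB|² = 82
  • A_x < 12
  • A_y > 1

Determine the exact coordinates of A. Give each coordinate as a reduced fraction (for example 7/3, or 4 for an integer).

1. A_x = 11  [A = 2·M−B = 2·(23/2, 11/2)−(12, 1)]
2. A_y = 10  [A = 2·M−B = 2·(23/2, 11/2)−(12, 1)]
   so A = (11, 10)

A = (11, 10)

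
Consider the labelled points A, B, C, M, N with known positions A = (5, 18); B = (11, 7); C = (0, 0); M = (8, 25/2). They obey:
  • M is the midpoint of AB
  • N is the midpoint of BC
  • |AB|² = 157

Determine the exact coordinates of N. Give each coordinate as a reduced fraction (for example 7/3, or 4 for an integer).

N = (11/2, 7/2)

1. N_x = 11/2  [2·N = B+C = (11, 7)+(0, 0)]
2. N_y = 7/2  [2·N = B+C = (11, 7)+(0, 0)]
   so N = (11/2, 7/2)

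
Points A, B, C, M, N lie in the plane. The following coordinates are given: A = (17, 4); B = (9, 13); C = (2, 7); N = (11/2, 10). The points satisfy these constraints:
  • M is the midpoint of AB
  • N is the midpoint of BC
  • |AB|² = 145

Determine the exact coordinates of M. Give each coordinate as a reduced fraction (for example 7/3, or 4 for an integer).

1. M_x = 13  [2·M = A+B = (17, 4)+(9, 13)]
2. M_y = 17/2  [2·M = A+B = (17, 4)+(9, 13)]
   so M = (13, 17/2)

M = (13, 17/2)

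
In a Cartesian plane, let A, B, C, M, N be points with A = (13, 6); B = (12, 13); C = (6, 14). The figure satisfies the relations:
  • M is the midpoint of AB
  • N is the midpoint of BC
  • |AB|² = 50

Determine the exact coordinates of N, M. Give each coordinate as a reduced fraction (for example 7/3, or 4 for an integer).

1. M_x = 25/2  [2·M = A+B = (13, 6)+(12, 13)]
2. M_y = 19/2  [2·M = A+B = (13, 6)+(12, 13)]
   so M = (25/2, 19/2)
3. N_x = 9  [2·N = B+C = (12, 13)+(6, 14)]
4. N_y = 27/2  [2·N = B+C = (12, 13)+(6, 14)]
   so N = (9, 27/2)

N = (9, 27/2)
M = (25/2, 19/2)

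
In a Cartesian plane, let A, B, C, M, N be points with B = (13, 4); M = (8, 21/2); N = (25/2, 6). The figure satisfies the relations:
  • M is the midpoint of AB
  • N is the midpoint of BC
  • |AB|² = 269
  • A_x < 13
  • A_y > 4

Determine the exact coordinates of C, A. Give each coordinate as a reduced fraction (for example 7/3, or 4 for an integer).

1. A_x = 3  [A = 2·M−B = 2·(8, 21/2)−(13, 4)]
2. A_y = 17  [A = 2·M−B = 2·(8, 21/2)−(13, 4)]
   so A = (3, 17)
3. C_x = 12  [C = 2·N−B = 2·(25/2, 6)−(13, 4)]
4. C_y = 8  [C = 2·N−B = 2·(25/2, 6)−(13, 4)]
   so C = (12, 8)

C = (12, 8)
A = (3, 17)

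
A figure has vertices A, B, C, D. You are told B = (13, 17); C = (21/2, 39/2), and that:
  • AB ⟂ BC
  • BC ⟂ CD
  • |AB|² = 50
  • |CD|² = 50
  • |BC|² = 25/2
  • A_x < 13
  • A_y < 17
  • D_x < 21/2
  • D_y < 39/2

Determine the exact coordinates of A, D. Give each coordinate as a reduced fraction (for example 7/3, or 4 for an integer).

1. A_x = 8  [[AB ⟂ BC ⇒ 5/2x-5/2y+10=0] ∩ [|A−(13, 17)|²=50]]
2. A_y = 12  [[AB ⟂ BC ⇒ 5/2x-5/2y+10=0] ∩ [|A−(13, 17)|²=50]]
   so A = (8, 12)
3. D_x = 11/2  [[BC ⟂ CD ⇒ -5/2x+5/2y-45/2=0] ∩ [|D−(21/2, 39/2)|²=50]]
4. D_y = 29/2  [[BC ⟂ CD ⇒ -5/2x+5/2y-45/2=0] ∩ [|D−(21/2, 39/2)|²=50]]
   so D = (11/2, 29/2)

A = (8, 12)
D = (11/2, 29/2)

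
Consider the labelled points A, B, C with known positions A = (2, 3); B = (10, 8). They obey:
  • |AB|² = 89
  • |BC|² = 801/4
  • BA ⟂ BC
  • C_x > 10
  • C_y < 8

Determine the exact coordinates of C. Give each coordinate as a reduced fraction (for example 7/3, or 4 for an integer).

C = (35/2, -4)

1. C_x = 35/2  [[BA ⟂ BC ⇒ -8x-5y+120=0] ∩ [|C−(10, 8)|²=801/4]]
2. C_y = -4  [[BA ⟂ BC ⇒ -8x-5y+120=0] ∩ [|C−(10, 8)|²=801/4]]
   so C = (35/2, -4)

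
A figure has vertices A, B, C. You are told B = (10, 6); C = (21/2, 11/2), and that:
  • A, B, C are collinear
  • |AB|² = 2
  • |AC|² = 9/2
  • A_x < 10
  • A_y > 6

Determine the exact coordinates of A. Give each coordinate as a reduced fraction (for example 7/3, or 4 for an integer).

1. A_x = 9  [[A, B, C are collinear ⇒ 1/2x+1/2y-8=0] ∩ [|A−(10, 6)|²=2]]
2. A_y = 7  [[A, B, C are collinear ⇒ 1/2x+1/2y-8=0] ∩ [|A−(10, 6)|²=2]]
   so A = (9, 7)

A = (9, 7)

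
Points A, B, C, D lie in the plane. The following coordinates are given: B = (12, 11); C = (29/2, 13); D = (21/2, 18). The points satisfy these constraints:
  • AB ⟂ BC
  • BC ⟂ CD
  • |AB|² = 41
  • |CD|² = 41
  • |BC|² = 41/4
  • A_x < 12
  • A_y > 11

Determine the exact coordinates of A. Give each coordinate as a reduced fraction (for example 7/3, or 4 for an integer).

A = (8, 16)

1. A_x = 8  [[AB ⟂ BC ⇒ -5/2x-2y+52=0] ∩ [|A−(12, 11)|²=41]]
2. A_y = 16  [[AB ⟂ BC ⇒ -5/2x-2y+52=0] ∩ [|A−(12, 11)|²=41]]
   so A = (8, 16)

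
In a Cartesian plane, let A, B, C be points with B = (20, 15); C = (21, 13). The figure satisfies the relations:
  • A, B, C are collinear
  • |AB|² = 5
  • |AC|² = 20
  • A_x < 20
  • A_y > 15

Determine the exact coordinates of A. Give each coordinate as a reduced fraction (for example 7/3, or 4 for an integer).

1. A_x = 19  [[A, B, C are collinear ⇒ 2x+1y-55=0] ∩ [|A−(20, 15)|²=5]]
2. A_y = 17  [[A, B, C are collinear ⇒ 2x+1y-55=0] ∩ [|A−(20, 15)|²=5]]
   so A = (19, 17)

A = (19, 17)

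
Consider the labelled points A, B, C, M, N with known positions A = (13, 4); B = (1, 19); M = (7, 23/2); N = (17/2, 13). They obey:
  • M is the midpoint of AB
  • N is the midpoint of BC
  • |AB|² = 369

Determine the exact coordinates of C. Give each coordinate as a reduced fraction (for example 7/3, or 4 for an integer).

1. C_x = 16  [C = 2·N−B = 2·(17/2, 13)−(1, 19)]
2. C_y = 7  [C = 2·N−B = 2·(17/2, 13)−(1, 19)]
   so C = (16, 7)

C = (16, 7)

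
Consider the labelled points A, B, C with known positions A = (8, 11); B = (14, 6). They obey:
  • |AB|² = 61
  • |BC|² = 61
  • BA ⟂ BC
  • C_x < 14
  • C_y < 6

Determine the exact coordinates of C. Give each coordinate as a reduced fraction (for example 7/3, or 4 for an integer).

1. C_x = 9  [[BA ⟂ BC ⇒ -6x+5y+54=0] ∩ [|C−(14, 6)|²=61]]
2. C_y = 0  [[BA ⟂ BC ⇒ -6x+5y+54=0] ∩ [|C−(14, 6)|²=61]]
   so C = (9, 0)

C = (9, 0)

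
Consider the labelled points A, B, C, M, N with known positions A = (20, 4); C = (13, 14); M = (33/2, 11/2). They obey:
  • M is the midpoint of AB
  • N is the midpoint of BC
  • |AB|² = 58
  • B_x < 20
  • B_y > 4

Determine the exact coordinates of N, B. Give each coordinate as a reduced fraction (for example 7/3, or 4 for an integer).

N = (13, 21/2)
B = (13, 7)

1. B_x = 13  [B = 2·M−A = 2·(33/2, 11/2)−(20, 4)]
2. B_y = 7  [B = 2·M−A = 2·(33/2, 11/2)−(20, 4)]
   so B = (13, 7)
3. N_x = 13  [2·N = B+C = (13, 7)+(13, 14)]
4. N_y = 21/2  [2·N = B+C = (13, 7)+(13, 14)]
   so N = (13, 21/2)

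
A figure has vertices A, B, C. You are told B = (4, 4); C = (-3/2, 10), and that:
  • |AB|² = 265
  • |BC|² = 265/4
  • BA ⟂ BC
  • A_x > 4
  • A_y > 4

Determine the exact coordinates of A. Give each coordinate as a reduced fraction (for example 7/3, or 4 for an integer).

A = (16, 15)

1. A_x = 16  [[BA ⟂ BC ⇒ -11/2x+6y-2=0] ∩ [|A−(4, 4)|²=265]]
2. A_y = 15  [[BA ⟂ BC ⇒ -11/2x+6y-2=0] ∩ [|A−(4, 4)|²=265]]
   so A = (16, 15)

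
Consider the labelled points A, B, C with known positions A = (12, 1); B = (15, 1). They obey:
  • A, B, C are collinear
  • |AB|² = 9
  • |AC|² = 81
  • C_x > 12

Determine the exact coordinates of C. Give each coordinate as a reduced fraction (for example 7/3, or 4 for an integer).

1. C_x = 21  [[A, B, C are collinear ⇒ 3y-3=0] ∩ [|C−(12, 1)|²=81]]
2. C_y = 1  [[A, B, C are collinear ⇒ 3y-3=0] ∩ [|C−(12, 1)|²=81]]
   so C = (21, 1)

C = (21, 1)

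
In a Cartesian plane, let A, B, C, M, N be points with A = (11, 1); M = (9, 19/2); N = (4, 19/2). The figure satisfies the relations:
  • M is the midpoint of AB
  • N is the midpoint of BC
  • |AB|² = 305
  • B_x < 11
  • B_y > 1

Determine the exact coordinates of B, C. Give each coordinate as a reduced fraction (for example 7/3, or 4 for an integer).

B = (7, 18)
C = (1, 1)

1. B_x = 7  [B = 2·M−A = 2·(9, 19/2)−(11, 1)]
2. B_y = 18  [B = 2·M−A = 2·(9, 19/2)−(11, 1)]
   so B = (7, 18)
3. C_x = 1  [C = 2·N−B = 2·(4, 19/2)−(7, 18)]
4. C_y = 1  [C = 2·N−B = 2·(4, 19/2)−(7, 18)]
   so C = (1, 1)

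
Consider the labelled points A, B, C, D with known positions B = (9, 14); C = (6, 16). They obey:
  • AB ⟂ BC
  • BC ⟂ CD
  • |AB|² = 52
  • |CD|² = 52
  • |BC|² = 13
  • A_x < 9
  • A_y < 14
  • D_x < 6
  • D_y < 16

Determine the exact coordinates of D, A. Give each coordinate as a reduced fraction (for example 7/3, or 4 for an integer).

1. D_x = 2  [[BC ⟂ CD ⇒ -3x+2y-14=0] ∩ [|D−(6, 16)|²=52]]
2. D_y = 10  [[BC ⟂ CD ⇒ -3x+2y-14=0] ∩ [|D−(6, 16)|²=52]]
   so D = (2, 10)
3. A_x = 5  [[AB ⟂ BC ⇒ 3x-2y+1=0] ∩ [|A−(9, 14)|²=52]]
4. A_y = 8  [[AB ⟂ BC ⇒ 3x-2y+1=0] ∩ [|A−(9, 14)|²=52]]
   so A = (5, 8)

D = (2, 10)
A = (5, 8)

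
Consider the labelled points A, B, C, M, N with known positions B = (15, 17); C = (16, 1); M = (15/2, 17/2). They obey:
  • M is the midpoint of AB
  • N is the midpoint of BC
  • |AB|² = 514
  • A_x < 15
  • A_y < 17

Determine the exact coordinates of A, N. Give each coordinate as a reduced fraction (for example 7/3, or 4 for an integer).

A = (0, 0)
N = (31/2, 9)

1. A_x = 0  [A = 2·M−B = 2·(15/2, 17/2)−(15, 17)]
2. A_y = 0  [A = 2·M−B = 2·(15/2, 17/2)−(15, 17)]
   so A = (0, 0)
3. N_x = 31/2  [2·N = B+C = (15, 17)+(16, 1)]
4. N_y = 9  [2·N = B+C = (15, 17)+(16, 1)]
   so N = (31/2, 9)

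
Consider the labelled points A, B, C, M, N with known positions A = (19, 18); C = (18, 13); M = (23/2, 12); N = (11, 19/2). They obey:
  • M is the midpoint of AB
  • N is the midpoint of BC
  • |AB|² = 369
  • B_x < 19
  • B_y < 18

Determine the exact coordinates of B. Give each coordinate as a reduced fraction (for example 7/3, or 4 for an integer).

B = (4, 6)

1. B_x = 4  [B = 2·M−A = 2·(23/2, 12)−(19, 18)]
2. B_y = 6  [B = 2·M−A = 2·(23/2, 12)−(19, 18)]
   so B = (4, 6)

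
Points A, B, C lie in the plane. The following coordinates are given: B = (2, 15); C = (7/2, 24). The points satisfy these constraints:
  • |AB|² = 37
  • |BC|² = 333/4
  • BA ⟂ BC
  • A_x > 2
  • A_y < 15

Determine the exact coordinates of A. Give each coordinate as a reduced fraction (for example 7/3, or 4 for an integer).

1. A_x = 8  [[BA ⟂ BC ⇒ 3/2x+9y-138=0] ∩ [|A−(2, 15)|²=37]]
2. A_y = 14  [[BA ⟂ BC ⇒ 3/2x+9y-138=0] ∩ [|A−(2, 15)|²=37]]
   so A = (8, 14)

A = (8, 14)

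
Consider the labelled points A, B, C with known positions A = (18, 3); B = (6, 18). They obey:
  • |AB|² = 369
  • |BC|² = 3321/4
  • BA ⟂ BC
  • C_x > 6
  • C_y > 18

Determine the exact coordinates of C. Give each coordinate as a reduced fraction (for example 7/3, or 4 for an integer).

1. C_x = 57/2  [[BA ⟂ BC ⇒ 12x-15y+198=0] ∩ [|C−(6, 18)|²=3321/4]]
2. C_y = 36  [[BA ⟂ BC ⇒ 12x-15y+198=0] ∩ [|C−(6, 18)|²=3321/4]]
   so C = (57/2, 36)

C = (57/2, 36)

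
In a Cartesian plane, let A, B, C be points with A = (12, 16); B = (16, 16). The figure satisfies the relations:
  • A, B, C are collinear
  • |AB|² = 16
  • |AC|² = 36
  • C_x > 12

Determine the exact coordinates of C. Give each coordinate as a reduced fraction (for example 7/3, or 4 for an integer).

C = (18, 16)

1. C_x = 18  [[A, B, C are collinear ⇒ 4y-64=0] ∩ [|C−(12, 16)|²=36]]
2. C_y = 16  [[A, B, C are collinear ⇒ 4y-64=0] ∩ [|C−(12, 16)|²=36]]
   so C = (18, 16)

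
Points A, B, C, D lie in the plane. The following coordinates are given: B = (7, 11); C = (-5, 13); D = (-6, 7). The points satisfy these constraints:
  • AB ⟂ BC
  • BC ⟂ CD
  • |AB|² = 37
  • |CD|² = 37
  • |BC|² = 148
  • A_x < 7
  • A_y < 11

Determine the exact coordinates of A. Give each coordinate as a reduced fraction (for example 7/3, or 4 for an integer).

A = (6, 5)

1. A_x = 6  [[AB ⟂ BC ⇒ 12x-2y-62=0] ∩ [|A−(7, 11)|²=37]]
2. A_y = 5  [[AB ⟂ BC ⇒ 12x-2y-62=0] ∩ [|A−(7, 11)|²=37]]
   so A = (6, 5)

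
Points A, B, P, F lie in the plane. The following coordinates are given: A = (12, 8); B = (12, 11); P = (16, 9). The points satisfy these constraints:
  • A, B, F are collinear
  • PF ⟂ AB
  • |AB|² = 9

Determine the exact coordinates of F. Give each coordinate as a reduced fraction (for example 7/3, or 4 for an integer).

F = (12, 9)

1. F_x = 12  [[A, B, F are collinear ⇒ -3x+36=0] ∩ [PF ⟂ AB ⇒ 3y-27=0]]
2. F_y = 9  [[A, B, F are collinear ⇒ -3x+36=0] ∩ [PF ⟂ AB ⇒ 3y-27=0]]
   so F = (12, 9)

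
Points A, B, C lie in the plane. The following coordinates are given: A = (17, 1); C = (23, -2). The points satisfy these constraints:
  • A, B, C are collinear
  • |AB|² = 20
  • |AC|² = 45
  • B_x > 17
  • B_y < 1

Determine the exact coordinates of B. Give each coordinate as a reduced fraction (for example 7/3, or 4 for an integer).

1. B_x = 21  [[A, B, C are collinear ⇒ -3x-6y+57=0] ∩ [|B−(17, 1)|²=20]]
2. B_y = -1  [[A, B, C are collinear ⇒ -3x-6y+57=0] ∩ [|B−(17, 1)|²=20]]
   so B = (21, -1)

B = (21, -1)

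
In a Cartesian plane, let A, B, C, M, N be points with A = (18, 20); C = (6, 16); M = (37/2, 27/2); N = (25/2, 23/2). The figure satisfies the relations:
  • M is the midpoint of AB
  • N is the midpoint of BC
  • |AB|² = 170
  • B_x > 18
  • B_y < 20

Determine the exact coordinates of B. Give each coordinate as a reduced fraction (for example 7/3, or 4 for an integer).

1. B_x = 19  [B = 2·M−A = 2·(37/2, 27/2)−(18, 20)]
2. B_y = 7  [B = 2·M−A = 2·(37/2, 27/2)−(18, 20)]
   so B = (19, 7)

B = (19, 7)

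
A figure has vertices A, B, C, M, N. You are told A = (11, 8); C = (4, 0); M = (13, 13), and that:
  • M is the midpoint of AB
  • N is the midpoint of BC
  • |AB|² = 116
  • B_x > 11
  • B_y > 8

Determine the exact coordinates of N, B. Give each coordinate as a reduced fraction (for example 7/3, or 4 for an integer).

1. B_x = 15  [B = 2·M−A = 2·(13, 13)−(11, 8)]
2. B_y = 18  [B = 2·M−A = 2·(13, 13)−(11, 8)]
   so B = (15, 18)
3. N_x = 19/2  [2·N = B+C = (15, 18)+(4, 0)]
4. N_y = 9  [2·N = B+C = (15, 18)+(4, 0)]
   so N = (19/2, 9)

N = (19/2, 9)
B = (15, 18)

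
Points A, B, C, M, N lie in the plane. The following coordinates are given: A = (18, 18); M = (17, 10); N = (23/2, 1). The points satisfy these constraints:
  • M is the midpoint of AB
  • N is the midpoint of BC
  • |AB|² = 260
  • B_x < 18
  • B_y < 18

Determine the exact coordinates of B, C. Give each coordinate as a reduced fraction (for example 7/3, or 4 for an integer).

1. B_x = 16  [B = 2·M−A = 2·(17, 10)−(18, 18)]
2. B_y = 2  [B = 2·M−A = 2·(17, 10)−(18, 18)]
   so B = (16, 2)
3. C_x = 7  [C = 2·N−B = 2·(23/2, 1)−(16, 2)]
4. C_y = 0  [C = 2·N−B = 2·(23/2, 1)−(16, 2)]
   so C = (7, 0)

B = (16, 2)
C = (7, 0)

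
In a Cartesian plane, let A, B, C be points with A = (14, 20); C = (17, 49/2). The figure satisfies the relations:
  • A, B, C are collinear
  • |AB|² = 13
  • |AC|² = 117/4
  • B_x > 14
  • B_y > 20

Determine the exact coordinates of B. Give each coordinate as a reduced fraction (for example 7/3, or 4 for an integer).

1. B_x = 16  [[A, B, C are collinear ⇒ 9/2x-3y-3=0] ∩ [|B−(14, 20)|²=13]]
2. B_y = 23  [[A, B, C are collinear ⇒ 9/2x-3y-3=0] ∩ [|B−(14, 20)|²=13]]
   so B = (16, 23)

B = (16, 23)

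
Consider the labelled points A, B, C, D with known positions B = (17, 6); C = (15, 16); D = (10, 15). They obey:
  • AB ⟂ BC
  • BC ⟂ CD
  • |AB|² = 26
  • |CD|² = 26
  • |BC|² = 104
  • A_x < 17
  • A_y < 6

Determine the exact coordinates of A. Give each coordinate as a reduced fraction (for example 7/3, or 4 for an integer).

A = (12, 5)

1. A_x = 12  [[AB ⟂ BC ⇒ 2x-10y+26=0] ∩ [|A−(17, 6)|²=26]]
2. A_y = 5  [[AB ⟂ BC ⇒ 2x-10y+26=0] ∩ [|A−(17, 6)|²=26]]
   so A = (12, 5)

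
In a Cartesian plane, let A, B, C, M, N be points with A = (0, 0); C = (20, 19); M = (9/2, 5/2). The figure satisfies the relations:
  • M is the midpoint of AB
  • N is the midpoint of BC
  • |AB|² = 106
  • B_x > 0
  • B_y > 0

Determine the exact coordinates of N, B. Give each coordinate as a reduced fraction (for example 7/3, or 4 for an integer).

1. B_x = 9  [B = 2·M−A = 2·(9/2, 5/2)−(0, 0)]
2. B_y = 5  [B = 2·M−A = 2·(9/2, 5/2)−(0, 0)]
   so B = (9, 5)
3. N_x = 29/2  [2·N = B+C = (9, 5)+(20, 19)]
4. N_y = 12  [2·N = B+C = (9, 5)+(20, 19)]
   so N = (29/2, 12)

N = (29/2, 12)
B = (9, 5)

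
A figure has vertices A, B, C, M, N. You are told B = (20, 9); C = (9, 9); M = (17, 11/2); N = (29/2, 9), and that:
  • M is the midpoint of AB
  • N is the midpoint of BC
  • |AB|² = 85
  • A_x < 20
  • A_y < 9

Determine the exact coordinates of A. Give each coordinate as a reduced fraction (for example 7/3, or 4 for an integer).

1. A_x = 14  [A = 2·M−B = 2·(17, 11/2)−(20, 9)]
2. A_y = 2  [A = 2·M−B = 2·(17, 11/2)−(20, 9)]
   so A = (14, 2)

A = (14, 2)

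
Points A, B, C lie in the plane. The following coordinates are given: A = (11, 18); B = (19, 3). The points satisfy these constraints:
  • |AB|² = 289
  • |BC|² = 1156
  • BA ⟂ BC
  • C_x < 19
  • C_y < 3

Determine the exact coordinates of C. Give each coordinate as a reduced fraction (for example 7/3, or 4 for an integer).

C = (-11, -13)

1. C_x = -11  [[BA ⟂ BC ⇒ -8x+15y+107=0] ∩ [|C−(19, 3)|²=1156]]
2. C_y = -13  [[BA ⟂ BC ⇒ -8x+15y+107=0] ∩ [|C−(19, 3)|²=1156]]
   so C = (-11, -13)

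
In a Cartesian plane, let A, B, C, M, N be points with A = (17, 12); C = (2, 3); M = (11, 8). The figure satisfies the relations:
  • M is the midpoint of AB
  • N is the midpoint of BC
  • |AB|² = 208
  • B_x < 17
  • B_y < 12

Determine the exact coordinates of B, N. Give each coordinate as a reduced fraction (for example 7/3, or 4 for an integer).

B = (5, 4)
N = (7/2, 7/2)

1. B_x = 5  [B = 2·M−A = 2·(11, 8)−(17, 12)]
2. B_y = 4  [B = 2·M−A = 2·(11, 8)−(17, 12)]
   so B = (5, 4)
3. N_x = 7/2  [2·N = B+C = (5, 4)+(2, 3)]
4. N_y = 7/2  [2·N = B+C = (5, 4)+(2, 3)]
   so N = (7/2, 7/2)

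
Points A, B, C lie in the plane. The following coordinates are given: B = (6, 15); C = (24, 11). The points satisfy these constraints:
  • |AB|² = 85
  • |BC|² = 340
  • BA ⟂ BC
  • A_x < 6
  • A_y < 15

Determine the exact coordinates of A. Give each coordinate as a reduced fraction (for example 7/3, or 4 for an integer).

1. A_x = 4  [[BA ⟂ BC ⇒ 18x-4y-48=0] ∩ [|A−(6, 15)|²=85]]
2. A_y = 6  [[BA ⟂ BC ⇒ 18x-4y-48=0] ∩ [|A−(6, 15)|²=85]]
   so A = (4, 6)

A = (4, 6)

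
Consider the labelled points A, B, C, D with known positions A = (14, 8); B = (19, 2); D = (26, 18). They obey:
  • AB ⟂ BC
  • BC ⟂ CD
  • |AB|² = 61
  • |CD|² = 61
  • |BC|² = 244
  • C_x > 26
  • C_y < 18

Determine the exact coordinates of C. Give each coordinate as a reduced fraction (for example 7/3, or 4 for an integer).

C = (31, 12)

1. C_x = 31  [[AB ⟂ BC ⇒ 5x-6y-83=0] ∩ [|C−(26, 18)|²=61]]
2. C_y = 12  [[AB ⟂ BC ⇒ 5x-6y-83=0] ∩ [|C−(26, 18)|²=61]]
   so C = (31, 12)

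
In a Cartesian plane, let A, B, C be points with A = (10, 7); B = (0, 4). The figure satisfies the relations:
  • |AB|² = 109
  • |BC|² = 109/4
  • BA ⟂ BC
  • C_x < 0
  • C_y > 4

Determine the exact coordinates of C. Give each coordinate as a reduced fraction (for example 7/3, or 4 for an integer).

C = (-3/2, 9)

1. C_x = -3/2  [[BA ⟂ BC ⇒ 10x+3y-12=0] ∩ [|C−(0, 4)|²=109/4]]
2. C_y = 9  [[BA ⟂ BC ⇒ 10x+3y-12=0] ∩ [|C−(0, 4)|²=109/4]]
   so C = (-3/2, 9)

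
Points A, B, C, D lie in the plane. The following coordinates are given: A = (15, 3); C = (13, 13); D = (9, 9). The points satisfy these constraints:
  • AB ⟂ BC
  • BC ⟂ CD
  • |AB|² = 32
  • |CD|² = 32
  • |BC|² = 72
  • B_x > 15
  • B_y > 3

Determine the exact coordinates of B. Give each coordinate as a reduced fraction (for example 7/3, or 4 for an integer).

B = (19, 7)

1. B_x = 19  [[BC ⟂ CD ⇒ 4x+4y-104=0] ∩ [|B−(15, 3)|²=32]]
2. B_y = 7  [[BC ⟂ CD ⇒ 4x+4y-104=0] ∩ [|B−(15, 3)|²=32]]
   so B = (19, 7)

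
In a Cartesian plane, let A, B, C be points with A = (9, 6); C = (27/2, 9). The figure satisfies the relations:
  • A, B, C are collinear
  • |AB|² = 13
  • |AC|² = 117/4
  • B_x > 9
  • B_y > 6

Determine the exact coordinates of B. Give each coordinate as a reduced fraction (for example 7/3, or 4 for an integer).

B = (12, 8)

1. B_x = 12  [[A, B, C are collinear ⇒ 3x-9/2y=0] ∩ [|B−(9, 6)|²=13]]
2. B_y = 8  [[A, B, C are collinear ⇒ 3x-9/2y=0] ∩ [|B−(9, 6)|²=13]]
   so B = (12, 8)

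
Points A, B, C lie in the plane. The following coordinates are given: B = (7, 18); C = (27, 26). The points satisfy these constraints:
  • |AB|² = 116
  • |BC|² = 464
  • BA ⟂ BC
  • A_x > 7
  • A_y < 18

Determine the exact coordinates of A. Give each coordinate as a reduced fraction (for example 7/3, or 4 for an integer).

1. A_x = 11  [[BA ⟂ BC ⇒ 20x+8y-284=0] ∩ [|A−(7, 18)|²=116]]
2. A_y = 8  [[BA ⟂ BC ⇒ 20x+8y-284=0] ∩ [|A−(7, 18)|²=116]]
   so A = (11, 8)

A = (11, 8)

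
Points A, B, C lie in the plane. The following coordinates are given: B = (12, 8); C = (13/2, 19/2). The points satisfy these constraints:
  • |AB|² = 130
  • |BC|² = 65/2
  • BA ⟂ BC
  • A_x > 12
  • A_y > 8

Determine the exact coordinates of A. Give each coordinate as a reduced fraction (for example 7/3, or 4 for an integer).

A = (15, 19)

1. A_x = 15  [[BA ⟂ BC ⇒ -11/2x+3/2y+54=0] ∩ [|A−(12, 8)|²=130]]
2. A_y = 19  [[BA ⟂ BC ⇒ -11/2x+3/2y+54=0] ∩ [|A−(12, 8)|²=130]]
   so A = (15, 19)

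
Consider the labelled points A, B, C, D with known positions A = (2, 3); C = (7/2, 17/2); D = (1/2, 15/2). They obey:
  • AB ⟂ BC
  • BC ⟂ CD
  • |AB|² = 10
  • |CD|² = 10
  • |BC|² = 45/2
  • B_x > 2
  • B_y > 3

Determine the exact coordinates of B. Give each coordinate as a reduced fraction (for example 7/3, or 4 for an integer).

1. B_x = 5  [[BC ⟂ CD ⇒ 3x+1y-19=0] ∩ [|B−(2, 3)|²=10]]
2. B_y = 4  [[BC ⟂ CD ⇒ 3x+1y-19=0] ∩ [|B−(2, 3)|²=10]]
   so B = (5, 4)

B = (5, 4)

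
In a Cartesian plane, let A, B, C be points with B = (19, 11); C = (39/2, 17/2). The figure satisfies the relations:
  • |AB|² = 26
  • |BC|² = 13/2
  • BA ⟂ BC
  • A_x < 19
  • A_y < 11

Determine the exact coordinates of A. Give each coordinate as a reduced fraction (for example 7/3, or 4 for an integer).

1. A_x = 14  [[BA ⟂ BC ⇒ 1/2x-5/2y+18=0] ∩ [|A−(19, 11)|²=26]]
2. A_y = 10  [[BA ⟂ BC ⇒ 1/2x-5/2y+18=0] ∩ [|A−(19, 11)|²=26]]
   so A = (14, 10)

A = (14, 10)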